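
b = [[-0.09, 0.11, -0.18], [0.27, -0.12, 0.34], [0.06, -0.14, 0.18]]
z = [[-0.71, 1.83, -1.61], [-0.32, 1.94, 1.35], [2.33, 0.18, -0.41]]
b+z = [[-0.80, 1.94, -1.79], [-0.05, 1.82, 1.69], [2.39, 0.04, -0.23]]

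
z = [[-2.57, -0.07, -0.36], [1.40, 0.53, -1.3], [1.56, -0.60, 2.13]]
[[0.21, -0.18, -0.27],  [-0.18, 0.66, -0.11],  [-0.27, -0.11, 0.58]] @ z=[[-1.21, 0.05, -0.42], [1.21, 0.43, -1.03], [1.44, -0.39, 1.48]]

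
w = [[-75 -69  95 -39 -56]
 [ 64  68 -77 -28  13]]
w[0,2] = 95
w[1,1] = 68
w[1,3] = -28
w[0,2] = 95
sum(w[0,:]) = -144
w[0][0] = -75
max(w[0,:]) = 95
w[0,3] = -39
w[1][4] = 13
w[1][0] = 64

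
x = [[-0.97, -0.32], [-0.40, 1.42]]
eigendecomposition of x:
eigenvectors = [[-0.99, 0.13], [-0.16, -0.99]]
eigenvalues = [-1.02, 1.47]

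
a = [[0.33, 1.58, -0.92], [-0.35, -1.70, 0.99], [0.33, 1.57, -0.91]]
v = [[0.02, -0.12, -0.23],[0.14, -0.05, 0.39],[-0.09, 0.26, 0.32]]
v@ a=[[-0.03,-0.13,0.07], [0.19,0.92,-0.53], [-0.02,-0.08,0.05]]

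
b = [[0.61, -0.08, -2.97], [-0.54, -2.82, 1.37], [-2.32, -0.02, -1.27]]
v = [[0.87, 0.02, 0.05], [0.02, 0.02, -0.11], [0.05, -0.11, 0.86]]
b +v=[[1.48, -0.06, -2.92], [-0.52, -2.80, 1.26], [-2.27, -0.13, -0.41]]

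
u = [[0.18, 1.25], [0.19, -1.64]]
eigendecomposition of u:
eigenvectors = [[1.0, -0.54],  [0.1, 0.84]]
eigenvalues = [0.3, -1.76]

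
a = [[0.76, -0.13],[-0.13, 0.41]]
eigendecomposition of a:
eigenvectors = [[0.95, 0.31], [-0.31, 0.95]]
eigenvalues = [0.8, 0.37]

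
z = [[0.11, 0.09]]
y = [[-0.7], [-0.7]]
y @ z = [[-0.08, -0.06], [-0.08, -0.06]]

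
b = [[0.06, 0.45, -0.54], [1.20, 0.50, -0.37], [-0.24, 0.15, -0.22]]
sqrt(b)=[[0.42+0.43j, (0.28-0.2j), -0.27+0.33j], [(0.87-0.33j), 0.64+0.16j, (-0.5-0.25j)], [(-0.01+0.32j), 0.04-0.15j, (0.05+0.25j)]]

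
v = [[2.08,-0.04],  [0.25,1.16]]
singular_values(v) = [2.1, 1.15]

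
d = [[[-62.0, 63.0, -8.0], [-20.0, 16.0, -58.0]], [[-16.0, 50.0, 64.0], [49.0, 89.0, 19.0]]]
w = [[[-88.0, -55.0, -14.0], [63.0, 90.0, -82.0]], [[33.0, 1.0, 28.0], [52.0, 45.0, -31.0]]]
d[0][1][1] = 16.0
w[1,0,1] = 1.0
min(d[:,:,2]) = -58.0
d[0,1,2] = -58.0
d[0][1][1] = 16.0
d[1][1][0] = 49.0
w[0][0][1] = -55.0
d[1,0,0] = -16.0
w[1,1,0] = 52.0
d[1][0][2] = 64.0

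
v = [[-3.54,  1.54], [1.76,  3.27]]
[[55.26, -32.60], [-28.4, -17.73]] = v @ [[-15.71, 5.55], [-0.23, -8.41]]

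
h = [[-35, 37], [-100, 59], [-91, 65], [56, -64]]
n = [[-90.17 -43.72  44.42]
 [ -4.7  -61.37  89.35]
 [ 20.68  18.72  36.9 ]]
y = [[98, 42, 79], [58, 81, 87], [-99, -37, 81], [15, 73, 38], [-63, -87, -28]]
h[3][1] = -64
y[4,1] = -87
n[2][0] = 20.68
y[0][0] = 98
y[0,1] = 42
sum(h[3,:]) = -8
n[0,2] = 44.42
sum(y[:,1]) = 72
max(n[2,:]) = 36.9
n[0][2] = 44.42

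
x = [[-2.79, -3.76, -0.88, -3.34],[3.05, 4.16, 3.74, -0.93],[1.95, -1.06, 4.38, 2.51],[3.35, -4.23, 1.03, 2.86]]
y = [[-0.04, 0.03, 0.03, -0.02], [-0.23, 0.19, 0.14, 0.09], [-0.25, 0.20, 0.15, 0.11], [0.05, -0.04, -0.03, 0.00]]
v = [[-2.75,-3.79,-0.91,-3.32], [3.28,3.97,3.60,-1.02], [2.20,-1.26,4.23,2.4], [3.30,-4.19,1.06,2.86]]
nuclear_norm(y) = 0.56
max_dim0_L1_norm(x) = 13.21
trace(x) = 8.61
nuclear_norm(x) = 21.56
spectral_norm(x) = 8.65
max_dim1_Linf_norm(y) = 0.25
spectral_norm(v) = 8.62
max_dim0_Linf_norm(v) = 4.23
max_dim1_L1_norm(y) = 0.71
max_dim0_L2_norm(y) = 0.35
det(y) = 0.00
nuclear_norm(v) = 21.33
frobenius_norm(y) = 0.51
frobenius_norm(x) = 12.00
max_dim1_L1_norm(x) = 11.88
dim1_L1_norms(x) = [10.77, 11.88, 9.9, 11.47]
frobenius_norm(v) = 11.92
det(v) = 432.86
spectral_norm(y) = 0.51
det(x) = 467.45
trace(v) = 8.31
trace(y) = 0.30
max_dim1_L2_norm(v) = 6.37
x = v + y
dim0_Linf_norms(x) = [3.35, 4.23, 4.38, 3.34]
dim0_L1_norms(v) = [11.53, 13.21, 9.8, 9.6]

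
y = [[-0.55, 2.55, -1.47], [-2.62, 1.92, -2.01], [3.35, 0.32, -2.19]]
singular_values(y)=[4.7, 4.08, 1.0]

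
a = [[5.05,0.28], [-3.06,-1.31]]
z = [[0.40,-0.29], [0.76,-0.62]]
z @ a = [[2.91, 0.49], [5.74, 1.03]]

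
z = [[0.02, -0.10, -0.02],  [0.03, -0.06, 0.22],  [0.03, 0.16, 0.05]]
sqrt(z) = [[(0.17-0j), (-0.12+0.11j), -0.07-0.10j], [(0.05-0j), 0.16+0.28j, 0.25-0.25j], [0.05+0.00j, 0.18-0.19j, (0.29+0.17j)]]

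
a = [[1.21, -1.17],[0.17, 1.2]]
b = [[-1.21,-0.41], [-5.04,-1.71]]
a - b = [[2.42, -0.76], [5.21, 2.91]]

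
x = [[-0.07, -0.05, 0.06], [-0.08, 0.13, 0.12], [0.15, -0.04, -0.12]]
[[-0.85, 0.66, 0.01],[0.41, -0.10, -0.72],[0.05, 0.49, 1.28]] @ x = [[0.01, 0.13, 0.03], [-0.13, -0.0, 0.1], [0.15, 0.01, -0.09]]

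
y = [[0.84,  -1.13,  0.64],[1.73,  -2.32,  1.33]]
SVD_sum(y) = [[0.84, -1.13, 0.64],[1.73, -2.32, 1.33]] + [[-0.0, -0.0, -0.00], [0.00, 0.00, 0.00]]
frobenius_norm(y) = 3.54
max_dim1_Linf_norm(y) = 2.32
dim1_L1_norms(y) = [2.61, 5.38]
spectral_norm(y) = 3.54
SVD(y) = [[-0.44, -0.9], [-0.90, 0.44]] @ diag([3.5406585435430826, 0.006089173619445352]) @ [[-0.54, 0.73, -0.42], [0.01, 0.5, 0.86]]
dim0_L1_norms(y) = [2.57, 3.45, 1.97]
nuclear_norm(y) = 3.55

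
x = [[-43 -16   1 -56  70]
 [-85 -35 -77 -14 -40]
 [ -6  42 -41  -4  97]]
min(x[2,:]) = -41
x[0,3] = -56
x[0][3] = -56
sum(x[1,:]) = -251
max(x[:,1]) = 42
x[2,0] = -6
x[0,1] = -16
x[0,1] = -16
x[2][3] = -4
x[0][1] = -16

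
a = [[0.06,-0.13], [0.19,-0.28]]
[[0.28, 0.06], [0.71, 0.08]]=a @ [[1.64, -0.81], [-1.42, -0.82]]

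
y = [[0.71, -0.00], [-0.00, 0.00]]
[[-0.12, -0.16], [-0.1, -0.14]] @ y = [[-0.09, 0.0],[-0.07, 0.00]]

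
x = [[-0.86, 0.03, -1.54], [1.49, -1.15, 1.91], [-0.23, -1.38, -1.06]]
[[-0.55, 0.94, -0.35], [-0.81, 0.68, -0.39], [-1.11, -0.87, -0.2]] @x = [[1.95, -0.61, 3.01], [1.80, -0.27, 2.96], [-0.30, 1.24, 0.26]]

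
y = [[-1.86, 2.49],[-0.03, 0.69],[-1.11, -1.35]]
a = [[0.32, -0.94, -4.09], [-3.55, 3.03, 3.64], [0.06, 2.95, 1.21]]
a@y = [[3.97,5.67],[2.47,-11.66],[-1.54,0.55]]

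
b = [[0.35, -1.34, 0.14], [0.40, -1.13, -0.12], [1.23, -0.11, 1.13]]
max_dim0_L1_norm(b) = 2.58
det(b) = 0.54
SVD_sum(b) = [[0.72,-0.92,0.43], [0.59,-0.76,0.36], [0.68,-0.88,0.41]] + [[-0.28, -0.40, -0.38],[-0.28, -0.40, -0.38],[0.54, 0.76, 0.72]] + [[-0.08, -0.02, 0.09], [0.09, 0.03, -0.10], [0.01, 0.00, -0.01]]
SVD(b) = [[-0.62, -0.42, -0.66], [-0.51, -0.42, 0.75], [-0.59, 0.80, 0.05]] @ diag([1.9976287380922941, 1.4719402411577214, 0.18376983214972867]) @ [[-0.58, 0.74, -0.35], [0.46, 0.64, 0.61], [0.68, 0.19, -0.71]]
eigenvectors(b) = [[(-0.17+0j), (-0.73+0j), (-0.73-0j)],[(0.02+0j), -0.41+0.23j, (-0.41-0.23j)],[(-0.99+0j), 0.49+0.13j, (0.49-0.13j)]]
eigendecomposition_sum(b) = [[(0.19-0j), (-0.11+0j), 0.19+0.00j],[-0.02+0.00j, (0.01+0j), -0.02+0.00j],[(1.14-0j), (-0.67+0j), (1.13+0j)]] + [[0.08+0.53j, -0.61-0.72j, -0.03-0.11j], [(0.21+0.27j), (-0.57-0.21j), (-0.05-0.05j)], [0.05-0.37j, 0.28+0.60j, (-0+0.08j)]] + [[0.08-0.53j,-0.61+0.72j,(-0.03+0.11j)], [(0.21-0.27j),-0.57+0.21j,(-0.05+0.05j)], [(0.05+0.37j),(0.28-0.6j),-0.00-0.08j]]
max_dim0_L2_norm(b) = 1.76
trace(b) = 0.35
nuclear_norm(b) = 3.65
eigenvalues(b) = [(1.34+0j), (-0.5+0.4j), (-0.5-0.4j)]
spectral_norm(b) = 2.00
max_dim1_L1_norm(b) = 2.47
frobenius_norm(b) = 2.49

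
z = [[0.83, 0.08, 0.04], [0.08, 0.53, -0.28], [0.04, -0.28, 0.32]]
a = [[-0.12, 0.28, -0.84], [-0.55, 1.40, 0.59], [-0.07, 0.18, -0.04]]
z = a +[[0.95,  -0.2,  0.88], [0.63,  -0.87,  -0.87], [0.11,  -0.46,  0.36]]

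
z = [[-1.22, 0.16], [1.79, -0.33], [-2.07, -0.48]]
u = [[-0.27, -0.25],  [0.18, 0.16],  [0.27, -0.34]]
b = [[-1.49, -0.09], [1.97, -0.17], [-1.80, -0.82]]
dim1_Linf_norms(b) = [1.49, 1.97, 1.8]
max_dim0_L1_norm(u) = 0.75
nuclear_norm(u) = 0.87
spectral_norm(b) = 3.09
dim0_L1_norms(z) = [5.08, 0.97]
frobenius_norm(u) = 0.62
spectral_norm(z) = 3.00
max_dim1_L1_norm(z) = 2.55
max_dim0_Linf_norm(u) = 0.34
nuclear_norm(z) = 3.60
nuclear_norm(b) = 3.81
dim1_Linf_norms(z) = [1.22, 1.79, 2.07]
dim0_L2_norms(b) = [3.06, 0.84]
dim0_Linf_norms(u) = [0.27, 0.34]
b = z + u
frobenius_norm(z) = 3.06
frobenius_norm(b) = 3.17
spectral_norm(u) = 0.45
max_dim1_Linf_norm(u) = 0.34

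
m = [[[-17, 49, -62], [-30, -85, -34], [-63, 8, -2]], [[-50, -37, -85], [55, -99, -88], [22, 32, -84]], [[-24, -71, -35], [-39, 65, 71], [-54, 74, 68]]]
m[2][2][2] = 68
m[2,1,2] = 71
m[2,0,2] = -35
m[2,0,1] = -71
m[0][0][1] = 49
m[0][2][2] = -2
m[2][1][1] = 65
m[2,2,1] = 74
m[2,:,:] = [[-24, -71, -35], [-39, 65, 71], [-54, 74, 68]]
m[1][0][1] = -37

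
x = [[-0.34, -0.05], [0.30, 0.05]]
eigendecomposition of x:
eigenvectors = [[-0.76, 0.14], [0.65, -0.99]]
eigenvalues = [-0.3, 0.01]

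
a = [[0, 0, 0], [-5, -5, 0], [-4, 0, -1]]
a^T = [[0, -5, -4], [0, -5, 0], [0, 0, -1]]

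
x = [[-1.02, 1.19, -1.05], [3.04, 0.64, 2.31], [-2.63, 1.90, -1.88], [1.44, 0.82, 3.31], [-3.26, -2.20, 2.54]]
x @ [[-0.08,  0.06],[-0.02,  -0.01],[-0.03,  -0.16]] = [[0.09, 0.09],[-0.33, -0.19],[0.23, 0.12],[-0.23, -0.45],[0.23, -0.58]]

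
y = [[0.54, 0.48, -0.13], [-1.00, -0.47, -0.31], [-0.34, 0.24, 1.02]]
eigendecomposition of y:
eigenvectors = [[-0.32-0.40j, (-0.32+0.4j), -0.25+0.00j], [(0.81+0j), 0.81-0.00j, -0.03+0.00j], [-0.17-0.23j, -0.17+0.23j, (0.97+0j)]]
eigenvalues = [(-0.01+0.58j), (-0.01-0.58j), (1.1+0j)]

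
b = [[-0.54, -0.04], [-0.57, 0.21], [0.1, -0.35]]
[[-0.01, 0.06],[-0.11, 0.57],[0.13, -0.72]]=b @ [[0.05, -0.26],[-0.37, 1.99]]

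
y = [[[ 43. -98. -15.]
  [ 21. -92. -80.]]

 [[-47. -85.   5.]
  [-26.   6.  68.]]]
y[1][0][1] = -85.0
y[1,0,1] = -85.0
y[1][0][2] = 5.0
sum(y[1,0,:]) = -127.0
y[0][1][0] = 21.0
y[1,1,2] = 68.0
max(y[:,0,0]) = 43.0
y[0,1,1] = -92.0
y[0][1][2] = -80.0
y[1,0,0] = -47.0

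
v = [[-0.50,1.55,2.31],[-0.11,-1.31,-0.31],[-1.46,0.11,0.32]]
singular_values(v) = [3.06, 1.44, 0.79]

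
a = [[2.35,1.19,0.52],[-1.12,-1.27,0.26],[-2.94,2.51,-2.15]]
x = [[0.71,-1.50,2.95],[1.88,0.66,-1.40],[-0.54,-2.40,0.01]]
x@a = [[-5.32, 10.15, -6.36], [7.79, -2.11, 4.16], [1.39, 2.43, -0.93]]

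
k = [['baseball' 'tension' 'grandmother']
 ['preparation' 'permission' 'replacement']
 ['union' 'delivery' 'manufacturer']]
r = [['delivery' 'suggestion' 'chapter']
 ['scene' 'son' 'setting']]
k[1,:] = ['preparation', 'permission', 'replacement']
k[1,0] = 'preparation'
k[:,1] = ['tension', 'permission', 'delivery']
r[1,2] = 'setting'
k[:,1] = ['tension', 'permission', 'delivery']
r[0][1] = 'suggestion'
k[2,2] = 'manufacturer'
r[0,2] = 'chapter'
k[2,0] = 'union'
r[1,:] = ['scene', 'son', 'setting']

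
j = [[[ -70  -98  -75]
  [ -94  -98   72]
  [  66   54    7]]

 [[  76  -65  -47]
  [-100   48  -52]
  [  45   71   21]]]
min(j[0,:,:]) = -98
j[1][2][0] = 45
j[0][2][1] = 54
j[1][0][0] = 76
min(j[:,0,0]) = -70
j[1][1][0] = -100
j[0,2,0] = 66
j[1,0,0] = 76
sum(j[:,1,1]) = -50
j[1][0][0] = 76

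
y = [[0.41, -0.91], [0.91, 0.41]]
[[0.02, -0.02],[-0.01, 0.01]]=y @ [[0.00, -0.00], [-0.02, 0.02]]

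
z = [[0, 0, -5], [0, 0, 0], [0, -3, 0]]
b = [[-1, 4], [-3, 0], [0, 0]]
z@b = [[0, 0], [0, 0], [9, 0]]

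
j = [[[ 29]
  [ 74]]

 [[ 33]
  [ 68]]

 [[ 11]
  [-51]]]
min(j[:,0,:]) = 11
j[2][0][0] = 11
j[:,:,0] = [[29, 74], [33, 68], [11, -51]]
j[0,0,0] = 29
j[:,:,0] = [[29, 74], [33, 68], [11, -51]]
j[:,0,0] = [29, 33, 11]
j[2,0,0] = 11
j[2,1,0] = -51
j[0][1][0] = 74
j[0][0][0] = 29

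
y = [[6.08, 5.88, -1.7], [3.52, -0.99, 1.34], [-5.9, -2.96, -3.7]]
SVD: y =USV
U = [[-0.73, 0.65, 0.19], [-0.23, -0.51, 0.83], [0.64, 0.56, 0.52]]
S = [10.93, 4.84, 1.97]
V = [[-0.83, -0.55, -0.13],  [-0.24, 0.55, -0.8],  [0.51, -0.63, -0.59]]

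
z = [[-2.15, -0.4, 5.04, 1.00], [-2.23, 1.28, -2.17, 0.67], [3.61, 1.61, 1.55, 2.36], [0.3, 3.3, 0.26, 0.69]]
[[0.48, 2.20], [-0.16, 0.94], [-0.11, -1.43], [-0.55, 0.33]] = z @[[-0.04, -0.55], [-0.19, 0.13], [0.04, 0.21], [0.12, 0.01]]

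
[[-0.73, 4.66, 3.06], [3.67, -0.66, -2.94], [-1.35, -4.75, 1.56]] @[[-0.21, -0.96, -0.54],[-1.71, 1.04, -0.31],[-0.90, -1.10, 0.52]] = [[-10.57, 2.18, 0.54], [3.0, -0.98, -3.31], [7.0, -5.36, 3.01]]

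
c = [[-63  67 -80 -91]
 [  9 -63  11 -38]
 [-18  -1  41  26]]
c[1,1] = -63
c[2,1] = -1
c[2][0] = -18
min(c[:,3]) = -91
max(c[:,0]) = 9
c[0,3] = -91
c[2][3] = 26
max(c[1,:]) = 11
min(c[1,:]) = -63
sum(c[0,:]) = -167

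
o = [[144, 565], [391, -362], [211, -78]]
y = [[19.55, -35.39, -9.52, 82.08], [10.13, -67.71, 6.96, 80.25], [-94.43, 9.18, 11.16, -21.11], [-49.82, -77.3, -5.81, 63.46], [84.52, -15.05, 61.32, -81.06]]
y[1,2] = 6.96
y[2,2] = 11.16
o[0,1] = 565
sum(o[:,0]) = 746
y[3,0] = -49.82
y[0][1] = -35.39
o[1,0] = 391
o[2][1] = -78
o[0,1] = 565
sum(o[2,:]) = 133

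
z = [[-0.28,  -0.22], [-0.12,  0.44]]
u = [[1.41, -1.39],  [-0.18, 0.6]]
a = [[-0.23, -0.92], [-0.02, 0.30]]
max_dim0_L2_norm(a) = 0.97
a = u @ z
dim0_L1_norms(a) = [0.25, 1.22]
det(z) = -0.15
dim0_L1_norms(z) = [0.4, 0.66]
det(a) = -0.09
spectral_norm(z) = 0.49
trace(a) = 0.07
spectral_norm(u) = 2.06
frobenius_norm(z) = 0.58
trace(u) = 2.01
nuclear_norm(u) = 2.35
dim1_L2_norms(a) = [0.95, 0.3]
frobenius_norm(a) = 0.99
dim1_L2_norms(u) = [1.98, 0.63]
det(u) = 0.60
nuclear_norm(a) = 1.08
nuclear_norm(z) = 0.80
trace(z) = 0.16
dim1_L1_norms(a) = [1.15, 0.32]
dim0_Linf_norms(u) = [1.41, 1.39]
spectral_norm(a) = 0.99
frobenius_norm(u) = 2.08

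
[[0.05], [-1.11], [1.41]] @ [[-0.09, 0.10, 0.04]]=[[-0.00, 0.01, 0.0], [0.1, -0.11, -0.04], [-0.13, 0.14, 0.06]]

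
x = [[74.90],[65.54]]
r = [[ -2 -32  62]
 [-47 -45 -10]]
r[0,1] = -32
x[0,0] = 74.9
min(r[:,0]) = -47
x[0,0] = 74.9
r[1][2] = -10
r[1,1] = -45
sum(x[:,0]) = 140.44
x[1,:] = [65.54]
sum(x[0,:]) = 74.9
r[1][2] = -10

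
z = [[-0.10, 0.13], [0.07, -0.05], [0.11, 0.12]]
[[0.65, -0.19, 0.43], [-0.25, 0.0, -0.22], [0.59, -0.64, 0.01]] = z @ [[-0.02, -2.29, -1.91], [4.96, -3.22, 1.82]]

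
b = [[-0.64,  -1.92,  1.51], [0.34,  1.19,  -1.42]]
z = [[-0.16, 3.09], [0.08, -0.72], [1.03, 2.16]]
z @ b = [[1.15, 3.98, -4.63], [-0.30, -1.01, 1.14], [0.08, 0.59, -1.51]]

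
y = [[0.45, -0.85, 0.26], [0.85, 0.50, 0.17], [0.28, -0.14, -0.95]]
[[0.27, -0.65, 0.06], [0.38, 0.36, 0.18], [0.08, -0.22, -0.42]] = y @ [[0.46, -0.05, 0.06], [-0.05, 0.77, 0.10], [0.06, 0.10, 0.45]]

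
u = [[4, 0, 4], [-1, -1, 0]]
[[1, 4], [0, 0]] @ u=[[0, -4, 4], [0, 0, 0]]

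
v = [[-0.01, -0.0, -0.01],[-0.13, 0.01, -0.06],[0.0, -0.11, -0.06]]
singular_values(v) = [0.15, 0.12, 0.0]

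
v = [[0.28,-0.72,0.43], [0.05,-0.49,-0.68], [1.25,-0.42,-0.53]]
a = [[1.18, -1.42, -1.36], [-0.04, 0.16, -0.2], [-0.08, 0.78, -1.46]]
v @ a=[[0.32, -0.18, -0.86], [0.13, -0.68, 1.02], [1.53, -2.26, -0.84]]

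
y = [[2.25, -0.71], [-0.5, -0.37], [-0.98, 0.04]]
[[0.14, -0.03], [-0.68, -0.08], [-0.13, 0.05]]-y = [[-2.11, 0.68], [-0.18, 0.29], [0.85, 0.01]]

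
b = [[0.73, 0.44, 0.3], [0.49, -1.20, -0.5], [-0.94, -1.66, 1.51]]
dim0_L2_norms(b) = [1.29, 2.1, 1.62]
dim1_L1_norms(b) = [1.47, 2.19, 4.11]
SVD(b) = [[-0.18, -0.11, -0.98],  [0.19, 0.97, -0.15],  [0.97, -0.21, -0.16]] @ diag([2.5002979917243557, 1.3415262328069861, 0.7840391057019085]) @ [[-0.38, -0.76, 0.52], [0.44, -0.65, -0.62], [-0.81, 0.01, -0.58]]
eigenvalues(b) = [(1.3+0.07j), (1.3-0.07j), (-1.56+0j)]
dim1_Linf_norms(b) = [0.73, 1.2, 1.66]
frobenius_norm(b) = 2.94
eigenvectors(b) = [[0.39-0.06j, (0.39+0.06j), (-0.22+0j)],[-0.11-0.01j, (-0.11+0.01j), (0.88+0j)],[(0.91+0j), (0.91-0j), 0.41+0.00j]]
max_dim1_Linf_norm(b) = 1.66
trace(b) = 1.04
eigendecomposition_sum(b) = [[0.39+4.28j, (0.04+1.85j), 0.12-1.65j],[0.15-1.14j, 0.10-0.49j, -0.13+0.42j],[(-0.52+9.88j), -0.51+4.23j, 0.81-3.72j]] + [[0.39-4.28j, (0.04-1.85j), 0.12+1.65j],[(0.15+1.14j), 0.10+0.49j, (-0.13-0.42j)],[(-0.52-9.88j), -0.51-4.23j, (0.81+3.72j)]] + [[(-0.05-0j),0.35-0.00j,0.06+0.00j], [0.20+0.00j,-1.39+0.00j,(-0.25-0j)], [(0.09+0j),(-0.65+0j),(-0.11-0j)]]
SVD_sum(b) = [[0.17, 0.35, -0.24], [-0.18, -0.36, 0.24], [-0.92, -1.84, 1.26]] + [[-0.07, 0.1, 0.09],[0.57, -0.84, -0.81],[-0.12, 0.18, 0.17]] + [[0.62,-0.0,0.45],  [0.09,-0.00,0.07],  [0.1,-0.0,0.07]]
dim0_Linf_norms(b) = [0.94, 1.66, 1.51]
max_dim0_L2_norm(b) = 2.1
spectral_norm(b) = 2.50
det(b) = -2.63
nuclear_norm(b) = 4.63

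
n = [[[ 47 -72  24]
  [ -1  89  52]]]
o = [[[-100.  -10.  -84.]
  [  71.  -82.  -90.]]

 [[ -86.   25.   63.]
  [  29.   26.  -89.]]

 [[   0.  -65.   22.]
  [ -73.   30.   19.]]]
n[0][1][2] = 52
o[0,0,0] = -100.0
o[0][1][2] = -90.0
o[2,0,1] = -65.0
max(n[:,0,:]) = 47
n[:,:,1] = [[-72, 89]]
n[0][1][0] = -1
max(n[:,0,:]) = 47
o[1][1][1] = 26.0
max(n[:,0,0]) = 47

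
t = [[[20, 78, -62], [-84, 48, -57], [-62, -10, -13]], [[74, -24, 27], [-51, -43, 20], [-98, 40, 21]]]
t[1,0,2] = 27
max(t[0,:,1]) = 78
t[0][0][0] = 20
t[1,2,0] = -98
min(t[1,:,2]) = 20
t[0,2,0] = -62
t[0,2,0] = -62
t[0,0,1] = 78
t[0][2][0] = -62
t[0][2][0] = -62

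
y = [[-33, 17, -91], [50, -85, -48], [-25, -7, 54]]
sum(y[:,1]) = -75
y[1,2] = -48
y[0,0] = -33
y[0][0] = -33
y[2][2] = 54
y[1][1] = -85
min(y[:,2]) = -91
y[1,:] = [50, -85, -48]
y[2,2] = 54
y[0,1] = 17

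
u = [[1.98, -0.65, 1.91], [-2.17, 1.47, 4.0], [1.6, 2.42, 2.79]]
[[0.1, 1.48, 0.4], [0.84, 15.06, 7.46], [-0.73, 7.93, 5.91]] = u @ [[-0.26, -1.36, -0.41], [-0.36, 1.19, 1.42], [0.20, 2.59, 1.12]]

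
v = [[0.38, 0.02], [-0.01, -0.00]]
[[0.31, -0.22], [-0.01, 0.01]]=v @ [[0.79, -0.61], [0.61, 0.79]]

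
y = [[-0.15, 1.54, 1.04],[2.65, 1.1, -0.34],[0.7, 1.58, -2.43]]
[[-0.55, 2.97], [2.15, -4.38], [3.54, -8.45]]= y @ [[0.51, -1.18], [0.4, -0.21], [-1.05, 3.00]]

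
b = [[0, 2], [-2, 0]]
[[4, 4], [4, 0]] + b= [[4, 6], [2, 0]]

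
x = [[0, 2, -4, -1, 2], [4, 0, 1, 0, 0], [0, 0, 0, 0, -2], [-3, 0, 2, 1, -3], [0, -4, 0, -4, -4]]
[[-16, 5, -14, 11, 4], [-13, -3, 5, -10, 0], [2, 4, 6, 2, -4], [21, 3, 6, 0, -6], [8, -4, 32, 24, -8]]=x @ [[-4, 0, 1, -2, 0], [-1, 0, -3, 0, 0], [3, -3, 1, -2, 0], [0, 3, -2, -5, 0], [-1, -2, -3, -1, 2]]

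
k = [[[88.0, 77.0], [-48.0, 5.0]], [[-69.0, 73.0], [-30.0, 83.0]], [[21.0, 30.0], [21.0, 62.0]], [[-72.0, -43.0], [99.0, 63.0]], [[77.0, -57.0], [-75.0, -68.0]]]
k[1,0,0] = -69.0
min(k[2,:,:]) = 21.0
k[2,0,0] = 21.0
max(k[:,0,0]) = 88.0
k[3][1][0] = 99.0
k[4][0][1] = -57.0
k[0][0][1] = 77.0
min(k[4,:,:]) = -75.0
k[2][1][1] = 62.0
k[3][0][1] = -43.0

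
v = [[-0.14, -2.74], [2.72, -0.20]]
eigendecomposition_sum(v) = [[-0.07+1.37j, (-1.37-0.09j)],[(1.36+0.08j), (-0.1+1.36j)]] + [[(-0.07-1.37j), (-1.37+0.09j)],[1.36-0.08j, -0.10-1.36j]]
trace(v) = -0.34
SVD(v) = [[0.79,0.61], [0.61,-0.79]] @ diag([2.7669106956332437, 2.703665142429876]) @ [[0.56, -0.83], [-0.83, -0.56]]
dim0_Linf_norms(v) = [2.72, 2.74]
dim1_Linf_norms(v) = [2.74, 2.72]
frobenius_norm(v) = 3.87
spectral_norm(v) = 2.77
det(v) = 7.48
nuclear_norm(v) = 5.47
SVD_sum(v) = [[1.23, -1.82],  [0.94, -1.40]] + [[-1.37, -0.92], [1.78, 1.2]]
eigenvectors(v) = [[0.71+0.00j,(0.71-0j)], [(0.01-0.71j),(0.01+0.71j)]]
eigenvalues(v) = [(-0.17+2.73j), (-0.17-2.73j)]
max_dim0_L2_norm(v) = 2.75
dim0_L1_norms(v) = [2.86, 2.94]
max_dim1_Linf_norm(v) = 2.74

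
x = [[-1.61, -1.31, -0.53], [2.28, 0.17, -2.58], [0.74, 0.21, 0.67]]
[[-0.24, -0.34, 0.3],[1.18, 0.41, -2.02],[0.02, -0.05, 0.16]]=x @ [[0.25, -0.03, -0.24], [-0.03, 0.36, -0.16], [-0.24, -0.16, 0.56]]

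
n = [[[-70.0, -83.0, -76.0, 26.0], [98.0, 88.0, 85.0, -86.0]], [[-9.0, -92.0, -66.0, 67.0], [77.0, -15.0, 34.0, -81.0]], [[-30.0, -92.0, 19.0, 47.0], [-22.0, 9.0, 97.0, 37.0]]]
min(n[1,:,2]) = -66.0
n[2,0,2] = 19.0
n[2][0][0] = -30.0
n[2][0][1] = -92.0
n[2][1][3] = 37.0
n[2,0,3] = 47.0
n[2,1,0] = -22.0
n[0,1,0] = 98.0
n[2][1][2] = 97.0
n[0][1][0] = 98.0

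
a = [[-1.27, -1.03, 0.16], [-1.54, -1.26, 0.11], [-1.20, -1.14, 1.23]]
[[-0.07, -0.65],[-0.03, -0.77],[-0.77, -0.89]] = a@[[-0.06,  0.28], [0.04,  0.25], [-0.65,  -0.22]]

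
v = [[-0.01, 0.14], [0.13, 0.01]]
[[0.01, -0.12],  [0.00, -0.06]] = v@[[-0.0, -0.43], [0.10, -0.87]]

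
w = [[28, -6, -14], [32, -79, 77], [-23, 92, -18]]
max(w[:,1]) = 92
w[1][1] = -79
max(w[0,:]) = 28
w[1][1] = -79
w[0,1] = -6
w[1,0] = 32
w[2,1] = 92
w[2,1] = 92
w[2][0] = -23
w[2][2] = -18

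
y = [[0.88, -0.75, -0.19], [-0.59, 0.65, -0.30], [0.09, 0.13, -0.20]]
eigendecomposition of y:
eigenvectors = [[(0.8+0j), 0.56+0.02j, 0.56-0.02j], [-0.60+0.00j, 0.62+0.00j, (0.62-0j)], [(-0+0j), 0.35-0.43j, (0.35+0.43j)]]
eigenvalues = [(1.44+0j), (-0.05+0.19j), (-0.05-0.19j)]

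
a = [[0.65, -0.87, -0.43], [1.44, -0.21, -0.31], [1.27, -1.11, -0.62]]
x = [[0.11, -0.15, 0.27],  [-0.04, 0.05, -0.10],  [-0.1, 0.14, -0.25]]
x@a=[[0.20, -0.36, -0.17], [-0.08, 0.14, 0.06], [-0.18, 0.34, 0.15]]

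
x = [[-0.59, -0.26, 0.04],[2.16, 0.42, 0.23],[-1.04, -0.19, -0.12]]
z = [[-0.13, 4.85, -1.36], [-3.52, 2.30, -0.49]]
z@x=[[11.97, 2.33, 1.27], [7.55, 1.97, 0.45]]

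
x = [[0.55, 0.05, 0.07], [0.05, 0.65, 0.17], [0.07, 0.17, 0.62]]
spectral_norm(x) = 0.83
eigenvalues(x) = [0.83, 0.53, 0.46]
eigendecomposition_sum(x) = [[0.07, 0.17, 0.16],[0.17, 0.40, 0.38],[0.16, 0.38, 0.36]] + [[0.45, -0.19, -0.00], [-0.19, 0.08, 0.0], [-0.0, 0.0, 0.00]] + [[0.03, 0.07, -0.09], [0.07, 0.17, -0.21], [-0.09, -0.21, 0.26]]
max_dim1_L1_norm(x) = 0.87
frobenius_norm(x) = 1.09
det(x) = 0.20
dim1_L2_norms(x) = [0.56, 0.67, 0.65]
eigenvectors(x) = [[0.29, 0.93, -0.25], [0.7, -0.38, -0.61], [0.66, -0.00, 0.75]]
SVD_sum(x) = [[0.07, 0.17, 0.16], [0.17, 0.40, 0.38], [0.16, 0.38, 0.36]] + [[0.45, -0.19, -0.00],[-0.19, 0.08, 0.0],[-0.00, 0.00, 0.00]] + [[0.03,0.07,-0.09], [0.07,0.17,-0.21], [-0.09,-0.21,0.26]]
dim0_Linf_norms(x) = [0.55, 0.65, 0.62]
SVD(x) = [[-0.29, 0.93, -0.25], [-0.7, -0.38, -0.61], [-0.66, -0.00, 0.75]] @ diag([0.830943118469577, 0.5292903194307261, 0.4597665620996968]) @ [[-0.29, -0.70, -0.66], [0.93, -0.38, -0.00], [-0.25, -0.61, 0.75]]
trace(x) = 1.82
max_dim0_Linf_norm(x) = 0.65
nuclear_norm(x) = 1.82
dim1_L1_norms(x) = [0.67, 0.87, 0.86]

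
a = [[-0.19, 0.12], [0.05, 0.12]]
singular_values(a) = [0.23, 0.13]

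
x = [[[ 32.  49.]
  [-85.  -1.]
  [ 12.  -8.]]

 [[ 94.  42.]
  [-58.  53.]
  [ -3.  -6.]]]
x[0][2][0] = 12.0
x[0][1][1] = -1.0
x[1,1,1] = 53.0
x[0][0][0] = 32.0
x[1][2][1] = -6.0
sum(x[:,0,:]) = 217.0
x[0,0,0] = 32.0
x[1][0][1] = 42.0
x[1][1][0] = -58.0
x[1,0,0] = 94.0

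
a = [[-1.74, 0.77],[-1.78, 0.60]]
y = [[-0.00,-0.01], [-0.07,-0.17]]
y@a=[[0.02, -0.01],[0.42, -0.16]]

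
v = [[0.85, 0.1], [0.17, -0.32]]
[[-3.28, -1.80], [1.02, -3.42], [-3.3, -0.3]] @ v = [[-3.09, 0.25],[0.29, 1.20],[-2.86, -0.23]]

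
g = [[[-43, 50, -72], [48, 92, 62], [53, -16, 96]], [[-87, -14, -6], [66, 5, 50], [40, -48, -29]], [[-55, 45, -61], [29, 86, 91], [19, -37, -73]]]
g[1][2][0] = 40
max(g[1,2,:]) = 40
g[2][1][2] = 91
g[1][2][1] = -48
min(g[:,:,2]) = -73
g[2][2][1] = -37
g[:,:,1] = [[50, 92, -16], [-14, 5, -48], [45, 86, -37]]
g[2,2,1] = -37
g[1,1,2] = 50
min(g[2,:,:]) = -73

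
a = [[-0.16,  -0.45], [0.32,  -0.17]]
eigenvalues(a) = [(-0.16+0.38j), (-0.16-0.38j)]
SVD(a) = [[0.97, 0.24],[0.24, -0.97]] @ diag([0.4840595448745415, 0.35367549677048843]) @ [[-0.16, -0.99], [-0.99, 0.16]]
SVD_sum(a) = [[-0.08,-0.46], [-0.02,-0.11]] + [[-0.08, 0.01], [0.34, -0.06]]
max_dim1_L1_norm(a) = 0.61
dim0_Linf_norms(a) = [0.32, 0.45]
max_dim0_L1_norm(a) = 0.62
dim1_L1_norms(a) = [0.61, 0.49]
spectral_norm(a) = 0.48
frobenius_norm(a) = 0.60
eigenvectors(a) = [[(0.76+0j),(0.76-0j)], [(0.01-0.64j),(0.01+0.64j)]]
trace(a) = -0.33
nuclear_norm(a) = 0.84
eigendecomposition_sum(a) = [[-0.08+0.19j, -0.22-0.10j],[(0.16+0.07j), (-0.08+0.19j)]] + [[(-0.08-0.19j), (-0.22+0.1j)], [0.16-0.07j, -0.08-0.19j]]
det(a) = 0.17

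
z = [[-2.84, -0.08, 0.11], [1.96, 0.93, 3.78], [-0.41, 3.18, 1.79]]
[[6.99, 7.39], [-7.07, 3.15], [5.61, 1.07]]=z@[[-2.56,-2.47], [2.02,-1.36], [-1.04,2.45]]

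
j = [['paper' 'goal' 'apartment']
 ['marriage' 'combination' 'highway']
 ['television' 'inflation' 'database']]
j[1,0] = 'marriage'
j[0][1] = 'goal'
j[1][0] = 'marriage'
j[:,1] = ['goal', 'combination', 'inflation']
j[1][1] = 'combination'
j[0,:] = ['paper', 'goal', 'apartment']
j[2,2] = 'database'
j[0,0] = 'paper'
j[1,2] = 'highway'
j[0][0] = 'paper'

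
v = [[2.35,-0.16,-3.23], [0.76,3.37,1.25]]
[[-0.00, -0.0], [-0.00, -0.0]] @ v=[[0.0, 0.00, 0.0], [0.0, 0.00, 0.00]]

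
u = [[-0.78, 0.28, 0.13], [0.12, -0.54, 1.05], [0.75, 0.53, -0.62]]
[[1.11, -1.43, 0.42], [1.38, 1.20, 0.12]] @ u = [[-0.72, 1.31, -1.62], [-0.84, -0.2, 1.36]]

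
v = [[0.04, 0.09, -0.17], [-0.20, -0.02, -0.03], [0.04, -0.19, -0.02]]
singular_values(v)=[0.22, 0.21, 0.16]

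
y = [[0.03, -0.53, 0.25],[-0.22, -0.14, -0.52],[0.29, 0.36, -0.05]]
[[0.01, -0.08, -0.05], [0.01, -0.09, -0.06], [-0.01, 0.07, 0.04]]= y @ [[0.0, -0.02, -0.01],[-0.02, 0.22, 0.13],[-0.01, 0.13, 0.08]]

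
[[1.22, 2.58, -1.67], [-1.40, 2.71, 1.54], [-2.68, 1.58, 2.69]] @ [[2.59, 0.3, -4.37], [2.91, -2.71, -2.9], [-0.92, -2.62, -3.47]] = [[12.2, -2.25, -7.02], [2.84, -11.80, -7.08], [-4.82, -12.13, -2.2]]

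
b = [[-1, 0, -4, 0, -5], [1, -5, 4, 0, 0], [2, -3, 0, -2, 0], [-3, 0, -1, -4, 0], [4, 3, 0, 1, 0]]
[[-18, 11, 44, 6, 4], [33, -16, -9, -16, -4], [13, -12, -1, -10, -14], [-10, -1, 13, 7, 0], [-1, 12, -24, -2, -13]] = b@[[2, 0, -4, -2, -4], [-3, 4, -3, 2, 0], [4, 1, -5, -1, 0], [0, 0, 1, 0, 3], [0, -3, -4, 0, 0]]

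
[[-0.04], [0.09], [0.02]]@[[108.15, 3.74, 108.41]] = [[-4.33, -0.15, -4.34], [9.73, 0.34, 9.76], [2.16, 0.07, 2.17]]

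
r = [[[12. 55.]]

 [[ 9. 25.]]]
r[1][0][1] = 25.0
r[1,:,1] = [25.0]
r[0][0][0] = 12.0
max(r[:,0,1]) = 55.0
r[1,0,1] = 25.0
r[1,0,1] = 25.0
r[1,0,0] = 9.0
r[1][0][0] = 9.0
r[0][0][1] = 55.0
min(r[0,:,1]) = 55.0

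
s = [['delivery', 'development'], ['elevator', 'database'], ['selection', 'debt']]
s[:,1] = ['development', 'database', 'debt']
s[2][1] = 'debt'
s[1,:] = ['elevator', 'database']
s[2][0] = 'selection'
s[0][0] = 'delivery'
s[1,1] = 'database'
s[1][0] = 'elevator'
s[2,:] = ['selection', 'debt']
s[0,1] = 'development'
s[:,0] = ['delivery', 'elevator', 'selection']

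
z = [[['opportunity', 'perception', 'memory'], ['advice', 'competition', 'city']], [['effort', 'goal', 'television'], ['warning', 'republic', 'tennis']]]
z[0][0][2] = 'memory'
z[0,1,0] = 'advice'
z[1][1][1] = 'republic'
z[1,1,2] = 'tennis'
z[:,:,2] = [['memory', 'city'], ['television', 'tennis']]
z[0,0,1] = 'perception'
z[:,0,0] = ['opportunity', 'effort']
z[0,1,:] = ['advice', 'competition', 'city']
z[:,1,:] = [['advice', 'competition', 'city'], ['warning', 'republic', 'tennis']]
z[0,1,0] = 'advice'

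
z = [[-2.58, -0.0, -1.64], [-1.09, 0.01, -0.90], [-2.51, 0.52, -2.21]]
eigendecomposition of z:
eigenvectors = [[(-0.65+0j), -0.52+0.02j, -0.52-0.02j], [-0.31+0.00j, 0.34+0.25j, 0.34-0.25j], [-0.69+0.00j, 0.74+0.00j, 0.74-0.00j]]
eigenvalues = [(-4.33+0j), (-0.22+0.1j), (-0.22-0.1j)]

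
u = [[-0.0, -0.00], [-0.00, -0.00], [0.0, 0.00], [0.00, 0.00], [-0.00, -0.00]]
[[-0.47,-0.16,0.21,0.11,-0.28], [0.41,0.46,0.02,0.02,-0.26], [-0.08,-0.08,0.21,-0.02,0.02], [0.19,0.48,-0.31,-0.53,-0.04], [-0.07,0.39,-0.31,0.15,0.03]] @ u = [[0.0, 0.00], [0.0, 0.0], [0.0, 0.00], [0.00, 0.00], [0.00, 0.00]]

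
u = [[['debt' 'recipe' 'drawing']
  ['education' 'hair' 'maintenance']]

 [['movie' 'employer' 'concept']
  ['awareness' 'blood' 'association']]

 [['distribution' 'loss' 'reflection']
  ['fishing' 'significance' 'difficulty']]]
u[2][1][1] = 'significance'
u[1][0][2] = 'concept'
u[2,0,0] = 'distribution'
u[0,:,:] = [['debt', 'recipe', 'drawing'], ['education', 'hair', 'maintenance']]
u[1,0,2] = 'concept'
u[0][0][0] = 'debt'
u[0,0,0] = 'debt'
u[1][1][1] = 'blood'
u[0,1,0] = 'education'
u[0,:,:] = [['debt', 'recipe', 'drawing'], ['education', 'hair', 'maintenance']]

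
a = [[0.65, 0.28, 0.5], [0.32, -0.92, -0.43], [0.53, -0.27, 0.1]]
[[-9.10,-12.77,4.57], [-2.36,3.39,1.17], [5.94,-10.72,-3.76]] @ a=[[-7.58, 7.97, 1.4], [0.17, -4.10, -2.52], [-1.56, 12.54, 7.2]]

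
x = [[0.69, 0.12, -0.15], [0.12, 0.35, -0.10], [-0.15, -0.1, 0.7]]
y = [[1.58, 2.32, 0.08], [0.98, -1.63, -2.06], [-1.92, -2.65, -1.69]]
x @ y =[[1.5, 1.8, 0.06], [0.72, -0.03, -0.54], [-1.68, -2.04, -0.99]]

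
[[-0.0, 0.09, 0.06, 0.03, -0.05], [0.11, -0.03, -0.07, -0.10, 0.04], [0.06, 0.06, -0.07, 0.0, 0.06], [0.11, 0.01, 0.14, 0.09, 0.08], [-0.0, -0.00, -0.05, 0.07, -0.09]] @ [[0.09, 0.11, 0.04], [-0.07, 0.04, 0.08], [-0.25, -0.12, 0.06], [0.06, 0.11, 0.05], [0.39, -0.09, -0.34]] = [[-0.04,0.00,0.03], [0.04,0.00,-0.02], [0.04,0.01,-0.02], [0.01,-0.00,-0.01], [-0.02,0.02,0.03]]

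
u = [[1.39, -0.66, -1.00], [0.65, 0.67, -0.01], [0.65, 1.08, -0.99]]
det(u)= -1.594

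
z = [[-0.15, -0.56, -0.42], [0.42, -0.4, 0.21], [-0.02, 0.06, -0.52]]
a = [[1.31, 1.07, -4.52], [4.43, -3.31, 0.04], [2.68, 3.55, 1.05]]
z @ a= [[-3.80,0.20,0.21], [-0.66,2.52,-1.69], [-1.15,-2.07,-0.45]]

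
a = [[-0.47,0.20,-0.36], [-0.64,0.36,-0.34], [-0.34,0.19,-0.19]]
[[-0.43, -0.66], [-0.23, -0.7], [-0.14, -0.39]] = a @ [[0.75,-0.55], [1.88,-1.08], [1.26,1.94]]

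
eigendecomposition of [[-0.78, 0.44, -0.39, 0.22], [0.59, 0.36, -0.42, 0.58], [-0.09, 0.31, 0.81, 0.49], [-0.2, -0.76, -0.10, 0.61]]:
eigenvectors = [[0.93+0.00j, (0.21+0.07j), 0.21-0.07j, -0.19+0.00j], [(-0.35+0j), (0.63+0j), (0.63-0j), (-0.29+0j)], [(0.12+0j), (0.22-0.34j), 0.22+0.34j, 0.81+0.00j], [(-0.04+0j), 0.10+0.62j, 0.10-0.62j, 0.46+0.00j]]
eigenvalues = [(-1+0j), (0.5+0.86j), (0.5-0.86j), (1+0j)]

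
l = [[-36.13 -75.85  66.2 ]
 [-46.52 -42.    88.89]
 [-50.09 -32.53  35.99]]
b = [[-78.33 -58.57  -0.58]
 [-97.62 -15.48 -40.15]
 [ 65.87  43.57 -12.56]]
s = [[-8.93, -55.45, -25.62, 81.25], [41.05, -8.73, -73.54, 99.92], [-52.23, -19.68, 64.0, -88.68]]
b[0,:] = [-78.33, -58.57, -0.58]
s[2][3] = -88.68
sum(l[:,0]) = -132.74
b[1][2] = -40.15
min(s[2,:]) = -88.68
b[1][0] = -97.62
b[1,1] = -15.48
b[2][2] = -12.56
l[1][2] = 88.89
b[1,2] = -40.15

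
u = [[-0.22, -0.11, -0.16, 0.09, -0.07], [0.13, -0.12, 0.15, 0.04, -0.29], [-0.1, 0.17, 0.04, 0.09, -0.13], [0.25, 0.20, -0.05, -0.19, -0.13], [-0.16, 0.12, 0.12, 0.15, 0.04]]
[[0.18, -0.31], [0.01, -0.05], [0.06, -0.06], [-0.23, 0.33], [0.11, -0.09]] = u @ [[-0.36, 0.44], [-0.21, 0.5], [-0.13, 0.39], [0.61, -0.9], [-0.08, 0.24]]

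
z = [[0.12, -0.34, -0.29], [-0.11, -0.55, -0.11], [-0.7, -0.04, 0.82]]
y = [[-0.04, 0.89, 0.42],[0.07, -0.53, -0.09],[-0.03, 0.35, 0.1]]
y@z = [[-0.40, -0.49, 0.26], [0.13, 0.27, -0.04], [-0.11, -0.19, 0.05]]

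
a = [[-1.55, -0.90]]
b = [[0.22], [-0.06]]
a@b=[[-0.29]]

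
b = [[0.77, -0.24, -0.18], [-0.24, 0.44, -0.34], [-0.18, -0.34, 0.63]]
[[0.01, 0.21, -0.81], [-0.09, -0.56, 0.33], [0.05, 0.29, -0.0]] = b @ [[-0.19,-0.86,-1.37],  [-0.48,-2.70,-0.52],  [-0.23,-1.24,-0.68]]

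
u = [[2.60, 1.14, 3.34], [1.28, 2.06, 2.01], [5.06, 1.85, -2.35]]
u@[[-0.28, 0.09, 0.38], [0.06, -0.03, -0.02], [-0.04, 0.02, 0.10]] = [[-0.79, 0.27, 1.3], [-0.32, 0.09, 0.65], [-1.21, 0.35, 1.65]]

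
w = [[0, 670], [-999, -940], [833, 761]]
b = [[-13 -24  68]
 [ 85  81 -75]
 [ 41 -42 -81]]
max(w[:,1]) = 761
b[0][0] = -13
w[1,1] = -940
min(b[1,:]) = -75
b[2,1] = -42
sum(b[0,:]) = 31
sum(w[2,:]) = 1594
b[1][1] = 81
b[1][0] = 85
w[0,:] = [0, 670]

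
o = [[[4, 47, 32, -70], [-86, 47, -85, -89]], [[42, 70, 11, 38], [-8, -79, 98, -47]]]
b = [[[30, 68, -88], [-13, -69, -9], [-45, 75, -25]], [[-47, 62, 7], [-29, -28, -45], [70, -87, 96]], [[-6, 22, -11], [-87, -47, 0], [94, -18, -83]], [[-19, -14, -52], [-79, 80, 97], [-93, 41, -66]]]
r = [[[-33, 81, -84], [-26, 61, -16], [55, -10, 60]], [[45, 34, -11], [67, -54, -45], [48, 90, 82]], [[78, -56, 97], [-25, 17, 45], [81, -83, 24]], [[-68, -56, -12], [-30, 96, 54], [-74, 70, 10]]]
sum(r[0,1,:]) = 19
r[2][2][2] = 24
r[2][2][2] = 24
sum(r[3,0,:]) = -136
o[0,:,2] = [32, -85]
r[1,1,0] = 67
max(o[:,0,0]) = 42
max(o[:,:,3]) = 38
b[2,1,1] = -47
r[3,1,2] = 54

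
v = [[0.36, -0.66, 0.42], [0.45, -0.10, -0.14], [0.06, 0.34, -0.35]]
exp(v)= [[1.28,-0.65,0.45], [0.49,0.74,-0.02], [0.13,0.24,0.71]]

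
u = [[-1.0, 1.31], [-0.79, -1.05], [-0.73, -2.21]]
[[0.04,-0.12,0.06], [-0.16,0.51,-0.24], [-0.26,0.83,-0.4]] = u @ [[0.08,-0.26,0.12], [0.09,-0.29,0.14]]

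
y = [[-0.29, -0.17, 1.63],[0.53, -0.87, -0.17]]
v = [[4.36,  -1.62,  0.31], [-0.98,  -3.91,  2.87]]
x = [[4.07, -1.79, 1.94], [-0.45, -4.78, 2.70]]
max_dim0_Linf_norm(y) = 1.63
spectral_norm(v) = 5.13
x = v + y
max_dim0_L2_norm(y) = 1.64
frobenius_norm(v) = 6.80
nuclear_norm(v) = 9.59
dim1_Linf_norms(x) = [4.07, 4.78]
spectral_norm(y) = 1.68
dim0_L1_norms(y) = [0.82, 1.04, 1.8]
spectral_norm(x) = 6.27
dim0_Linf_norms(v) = [4.36, 3.91, 2.87]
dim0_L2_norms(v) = [4.47, 4.23, 2.89]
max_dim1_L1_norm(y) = 2.09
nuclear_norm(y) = 2.69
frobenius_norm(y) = 1.96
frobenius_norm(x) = 7.34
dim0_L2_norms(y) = [0.6, 0.89, 1.64]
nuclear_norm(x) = 10.08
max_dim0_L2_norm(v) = 4.47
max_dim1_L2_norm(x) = 5.51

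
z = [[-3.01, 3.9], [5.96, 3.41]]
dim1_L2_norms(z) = [4.93, 6.87]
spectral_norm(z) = 6.93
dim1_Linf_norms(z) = [3.9, 5.96]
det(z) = -33.51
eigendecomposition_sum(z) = [[-4.35, 1.88], [2.88, -1.25]] + [[1.34, 2.02],[3.08, 4.66]]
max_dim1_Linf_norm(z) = 5.96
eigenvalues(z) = [-5.59, 5.99]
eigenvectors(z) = [[-0.83, -0.4], [0.55, -0.92]]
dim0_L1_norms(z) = [8.97, 7.31]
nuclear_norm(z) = 11.77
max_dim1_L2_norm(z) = 6.87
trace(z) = 0.40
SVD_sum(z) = [[-1.23, -0.50], [6.31, 2.55]] + [[-1.78, 4.40], [-0.35, 0.86]]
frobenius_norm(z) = 8.45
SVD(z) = [[-0.19, 0.98],  [0.98, 0.19]] @ diag([6.932179259759295, 4.833703622540698]) @ [[0.93,0.38], [-0.38,0.93]]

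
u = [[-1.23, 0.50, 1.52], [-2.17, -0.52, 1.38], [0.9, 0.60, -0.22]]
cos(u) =[[0.37, -0.02, 0.53], [-1.78, 1.0, 1.53], [0.92, -0.01, 0.2]]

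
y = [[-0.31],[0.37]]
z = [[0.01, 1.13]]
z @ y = [[0.42]]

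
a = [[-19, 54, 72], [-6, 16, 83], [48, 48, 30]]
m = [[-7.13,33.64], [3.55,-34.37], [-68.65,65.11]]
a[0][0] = -19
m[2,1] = 65.11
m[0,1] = 33.64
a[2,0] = 48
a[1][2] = 83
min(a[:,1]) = 16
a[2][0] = 48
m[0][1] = 33.64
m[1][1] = -34.37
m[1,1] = -34.37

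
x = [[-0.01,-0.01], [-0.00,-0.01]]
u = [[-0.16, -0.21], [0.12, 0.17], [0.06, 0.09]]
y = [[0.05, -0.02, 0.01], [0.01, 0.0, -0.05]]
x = y @ u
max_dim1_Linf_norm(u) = 0.21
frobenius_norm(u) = 0.35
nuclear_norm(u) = 0.36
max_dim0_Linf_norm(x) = 0.01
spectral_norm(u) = 0.35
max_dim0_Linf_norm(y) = 0.05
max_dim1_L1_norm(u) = 0.37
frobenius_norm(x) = 0.02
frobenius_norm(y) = 0.07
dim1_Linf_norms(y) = [0.05, 0.05]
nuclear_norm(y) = 0.11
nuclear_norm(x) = 0.02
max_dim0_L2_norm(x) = 0.01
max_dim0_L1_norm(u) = 0.47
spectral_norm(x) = 0.02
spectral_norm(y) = 0.05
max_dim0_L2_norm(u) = 0.28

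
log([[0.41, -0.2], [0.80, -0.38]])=[[5.64, -4.24], [16.97, -11.11]]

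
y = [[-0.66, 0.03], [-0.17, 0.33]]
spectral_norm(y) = 0.69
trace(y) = -0.33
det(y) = -0.21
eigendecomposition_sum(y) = [[-0.66, 0.02], [-0.11, 0.0]] + [[-0.00, 0.01], [-0.06, 0.33]]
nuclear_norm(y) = 1.00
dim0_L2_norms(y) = [0.68, 0.33]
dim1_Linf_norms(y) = [0.66, 0.33]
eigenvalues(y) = [-0.65, 0.32]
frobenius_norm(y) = 0.76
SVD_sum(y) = [[-0.64, 0.13], [-0.23, 0.05]] + [[-0.02, -0.10], [0.06, 0.28]]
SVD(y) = [[-0.94, -0.34], [-0.34, 0.94]] @ diag([0.6928628081899035, 0.3069871805584087]) @ [[0.98, -0.2],[0.2, 0.98]]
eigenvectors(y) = [[-0.99,-0.03], [-0.17,-1.00]]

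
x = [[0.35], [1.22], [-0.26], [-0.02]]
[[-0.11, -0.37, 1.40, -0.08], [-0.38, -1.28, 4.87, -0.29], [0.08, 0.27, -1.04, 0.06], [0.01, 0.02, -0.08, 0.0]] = x@[[-0.31, -1.05, 3.99, -0.24]]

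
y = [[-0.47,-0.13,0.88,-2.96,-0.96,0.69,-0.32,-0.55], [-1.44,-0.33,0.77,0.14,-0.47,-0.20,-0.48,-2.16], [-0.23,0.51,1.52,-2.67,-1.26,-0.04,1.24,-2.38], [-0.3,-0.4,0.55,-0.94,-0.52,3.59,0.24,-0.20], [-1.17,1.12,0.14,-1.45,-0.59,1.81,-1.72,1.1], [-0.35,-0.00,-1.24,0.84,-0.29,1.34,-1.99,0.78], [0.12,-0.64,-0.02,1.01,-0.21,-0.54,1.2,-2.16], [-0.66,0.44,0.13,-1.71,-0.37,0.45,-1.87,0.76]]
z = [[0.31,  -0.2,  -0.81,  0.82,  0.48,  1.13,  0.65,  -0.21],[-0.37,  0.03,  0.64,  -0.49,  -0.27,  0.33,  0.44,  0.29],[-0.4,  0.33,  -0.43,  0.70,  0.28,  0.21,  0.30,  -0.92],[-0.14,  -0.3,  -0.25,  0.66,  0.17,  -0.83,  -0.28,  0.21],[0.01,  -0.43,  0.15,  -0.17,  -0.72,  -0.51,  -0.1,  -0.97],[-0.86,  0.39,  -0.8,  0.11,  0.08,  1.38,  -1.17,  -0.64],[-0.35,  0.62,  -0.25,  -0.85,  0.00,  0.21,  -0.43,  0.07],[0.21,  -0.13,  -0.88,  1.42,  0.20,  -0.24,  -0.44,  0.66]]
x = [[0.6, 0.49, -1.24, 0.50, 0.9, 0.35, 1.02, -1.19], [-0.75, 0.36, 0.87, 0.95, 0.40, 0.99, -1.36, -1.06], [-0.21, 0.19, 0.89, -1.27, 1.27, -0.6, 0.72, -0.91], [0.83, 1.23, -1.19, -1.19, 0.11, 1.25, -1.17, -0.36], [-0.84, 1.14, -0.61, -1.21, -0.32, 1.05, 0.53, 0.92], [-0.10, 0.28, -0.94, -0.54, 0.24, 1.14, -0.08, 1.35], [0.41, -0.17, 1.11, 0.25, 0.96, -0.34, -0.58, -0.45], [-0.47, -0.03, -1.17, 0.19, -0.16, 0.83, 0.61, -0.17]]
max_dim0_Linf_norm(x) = 1.36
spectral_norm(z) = 2.77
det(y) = 8.12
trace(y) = 2.49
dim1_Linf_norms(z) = [1.13, 0.64, 0.92, 0.83, 0.97, 1.38, 0.85, 1.42]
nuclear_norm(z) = 10.70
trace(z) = 1.46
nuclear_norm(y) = 20.20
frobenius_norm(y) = 9.49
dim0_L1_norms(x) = [4.21, 3.89, 8.02, 6.1, 4.36, 6.55, 6.07, 6.41]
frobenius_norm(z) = 4.52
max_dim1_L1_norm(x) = 7.33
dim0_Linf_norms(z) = [0.86, 0.62, 0.88, 1.42, 0.72, 1.38, 1.17, 0.97]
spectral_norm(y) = 6.17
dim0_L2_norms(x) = [1.66, 1.82, 2.89, 2.46, 1.92, 2.5, 2.4, 2.53]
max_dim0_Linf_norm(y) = 3.59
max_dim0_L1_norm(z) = 5.22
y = x @ z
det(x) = 6.91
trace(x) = 0.73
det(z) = 1.17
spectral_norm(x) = 4.00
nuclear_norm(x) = 15.67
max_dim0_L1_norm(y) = 11.72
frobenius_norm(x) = 6.53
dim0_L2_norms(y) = [2.09, 1.55, 2.36, 4.85, 1.9, 4.36, 3.71, 4.21]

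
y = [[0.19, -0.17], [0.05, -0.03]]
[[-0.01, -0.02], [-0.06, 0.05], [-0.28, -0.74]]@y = [[-0.00, 0.00],[-0.01, 0.01],[-0.09, 0.07]]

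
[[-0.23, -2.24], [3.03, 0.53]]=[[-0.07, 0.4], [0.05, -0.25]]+[[-0.16,  -2.64], [2.98,  0.78]]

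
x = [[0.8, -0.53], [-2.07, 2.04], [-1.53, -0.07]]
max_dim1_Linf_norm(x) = 2.07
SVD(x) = [[-0.29,-0.05],[0.88,-0.39],[0.37,0.92]] @ diag([3.2572980283935595, 1.0503378286167875]) @ [[-0.81, 0.59], [-0.59, -0.81]]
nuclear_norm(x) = 4.31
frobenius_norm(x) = 3.42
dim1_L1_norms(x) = [1.33, 4.11, 1.6]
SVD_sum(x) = [[0.77, -0.57], [-2.32, 1.71], [-0.96, 0.71]] + [[0.03, 0.04], [0.25, 0.33], [-0.57, -0.78]]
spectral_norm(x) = 3.26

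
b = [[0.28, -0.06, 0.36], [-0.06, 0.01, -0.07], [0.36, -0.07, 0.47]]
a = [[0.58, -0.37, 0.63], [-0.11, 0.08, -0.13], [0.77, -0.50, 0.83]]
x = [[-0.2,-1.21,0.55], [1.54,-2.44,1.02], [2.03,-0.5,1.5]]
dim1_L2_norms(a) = [0.93, 0.19, 1.24]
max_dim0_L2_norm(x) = 2.77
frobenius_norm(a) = 1.56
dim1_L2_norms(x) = [1.34, 3.06, 2.57]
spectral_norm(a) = 1.56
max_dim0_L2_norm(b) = 0.6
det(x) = 3.22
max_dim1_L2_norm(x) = 3.06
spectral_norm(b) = 0.76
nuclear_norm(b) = 0.77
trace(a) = 1.49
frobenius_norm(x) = 4.22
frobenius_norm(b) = 0.76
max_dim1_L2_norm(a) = 1.24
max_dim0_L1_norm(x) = 4.15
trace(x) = -1.14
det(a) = -0.00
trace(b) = 0.76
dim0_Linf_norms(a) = [0.77, 0.5, 0.83]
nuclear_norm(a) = 1.58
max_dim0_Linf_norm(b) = 0.47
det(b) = -0.00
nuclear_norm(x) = 6.01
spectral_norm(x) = 3.85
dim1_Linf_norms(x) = [1.21, 2.44, 2.03]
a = b @ x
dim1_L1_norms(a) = [1.58, 0.32, 2.1]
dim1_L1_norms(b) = [0.7, 0.14, 0.9]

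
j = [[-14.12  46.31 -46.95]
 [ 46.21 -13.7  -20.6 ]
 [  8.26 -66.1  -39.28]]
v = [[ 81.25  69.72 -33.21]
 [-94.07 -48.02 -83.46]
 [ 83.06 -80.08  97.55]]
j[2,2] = -39.28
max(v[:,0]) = 83.06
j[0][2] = -46.95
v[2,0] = 83.06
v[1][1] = -48.02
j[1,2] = -20.6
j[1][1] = -13.7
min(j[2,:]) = -66.1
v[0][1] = 69.72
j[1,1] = -13.7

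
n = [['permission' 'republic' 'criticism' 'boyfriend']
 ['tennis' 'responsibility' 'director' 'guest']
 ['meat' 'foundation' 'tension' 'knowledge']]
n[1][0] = 'tennis'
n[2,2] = 'tension'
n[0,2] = 'criticism'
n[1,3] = 'guest'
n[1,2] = 'director'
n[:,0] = ['permission', 'tennis', 'meat']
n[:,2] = ['criticism', 'director', 'tension']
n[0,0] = 'permission'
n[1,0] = 'tennis'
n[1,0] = 'tennis'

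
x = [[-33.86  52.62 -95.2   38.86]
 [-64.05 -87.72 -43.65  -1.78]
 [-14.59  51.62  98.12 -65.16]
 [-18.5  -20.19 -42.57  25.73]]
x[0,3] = 38.86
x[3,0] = -18.5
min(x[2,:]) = -65.16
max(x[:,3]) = 38.86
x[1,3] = -1.78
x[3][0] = -18.5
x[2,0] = -14.59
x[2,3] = -65.16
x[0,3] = 38.86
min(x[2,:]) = -65.16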